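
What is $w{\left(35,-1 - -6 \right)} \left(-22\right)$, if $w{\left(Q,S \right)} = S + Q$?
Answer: $-880$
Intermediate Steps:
$w{\left(Q,S \right)} = Q + S$
$w{\left(35,-1 - -6 \right)} \left(-22\right) = \left(35 - -5\right) \left(-22\right) = \left(35 + \left(-1 + 6\right)\right) \left(-22\right) = \left(35 + 5\right) \left(-22\right) = 40 \left(-22\right) = -880$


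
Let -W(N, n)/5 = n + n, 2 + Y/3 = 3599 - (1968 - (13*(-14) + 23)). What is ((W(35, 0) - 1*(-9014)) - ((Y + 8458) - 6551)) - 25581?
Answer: -22884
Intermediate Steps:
Y = 4410 (Y = -6 + 3*(3599 - (1968 - (13*(-14) + 23))) = -6 + 3*(3599 - (1968 - (-182 + 23))) = -6 + 3*(3599 - (1968 - 1*(-159))) = -6 + 3*(3599 - (1968 + 159)) = -6 + 3*(3599 - 1*2127) = -6 + 3*(3599 - 2127) = -6 + 3*1472 = -6 + 4416 = 4410)
W(N, n) = -10*n (W(N, n) = -5*(n + n) = -10*n)
((W(35, 0) - 1*(-9014)) - ((Y + 8458) - 6551)) - 25581 = ((-10*0 - 1*(-9014)) - ((4410 + 8458) - 6551)) - 25581 = ((0 + 9014) - (12868 - 6551)) - 25581 = (9014 - 1*6317) - 25581 = (9014 - 6317) - 25581 = 2697 - 25581 = -22884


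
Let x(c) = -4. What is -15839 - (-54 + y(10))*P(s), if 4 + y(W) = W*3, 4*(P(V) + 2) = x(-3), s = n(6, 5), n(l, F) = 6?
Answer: -15923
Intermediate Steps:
s = 6
P(V) = -3 (P(V) = -2 + (¼)*(-4) = -2 - 1 = -3)
y(W) = -4 + 3*W (y(W) = -4 + W*3 = -4 + 3*W)
-15839 - (-54 + y(10))*P(s) = -15839 - (-54 + (-4 + 3*10))*(-3) = -15839 - (-54 + (-4 + 30))*(-3) = -15839 - (-54 + 26)*(-3) = -15839 - (-28)*(-3) = -15839 - 1*84 = -15839 - 84 = -15923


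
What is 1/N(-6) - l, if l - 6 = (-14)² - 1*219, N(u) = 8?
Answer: 137/8 ≈ 17.125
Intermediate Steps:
l = -17 (l = 6 + ((-14)² - 1*219) = 6 + (196 - 219) = 6 - 23 = -17)
1/N(-6) - l = 1/8 - 1*(-17) = ⅛ + 17 = 137/8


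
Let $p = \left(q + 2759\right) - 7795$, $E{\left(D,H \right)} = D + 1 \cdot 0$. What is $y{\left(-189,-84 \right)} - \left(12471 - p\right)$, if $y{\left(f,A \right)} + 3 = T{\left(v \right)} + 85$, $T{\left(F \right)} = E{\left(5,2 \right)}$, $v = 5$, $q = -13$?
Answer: $-17433$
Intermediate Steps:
$E{\left(D,H \right)} = D$ ($E{\left(D,H \right)} = D + 0 = D$)
$T{\left(F \right)} = 5$
$y{\left(f,A \right)} = 87$ ($y{\left(f,A \right)} = -3 + \left(5 + 85\right) = -3 + 90 = 87$)
$p = -5049$ ($p = \left(-13 + 2759\right) - 7795 = 2746 - 7795 = -5049$)
$y{\left(-189,-84 \right)} - \left(12471 - p\right) = 87 - \left(12471 - -5049\right) = 87 - \left(12471 + 5049\right) = 87 - 17520 = -17433$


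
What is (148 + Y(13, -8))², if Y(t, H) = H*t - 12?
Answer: 1024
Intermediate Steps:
Y(t, H) = -12 + H*t
(148 + Y(13, -8))² = (148 + (-12 - 8*13))² = (148 + (-12 - 104))² = (148 - 116)² = 32² = 1024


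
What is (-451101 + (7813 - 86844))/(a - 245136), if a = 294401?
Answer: -530132/49265 ≈ -10.761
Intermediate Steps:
(-451101 + (7813 - 86844))/(a - 245136) = (-451101 + (7813 - 86844))/(294401 - 245136) = (-451101 - 79031)/49265 = -530132*1/49265 = -530132/49265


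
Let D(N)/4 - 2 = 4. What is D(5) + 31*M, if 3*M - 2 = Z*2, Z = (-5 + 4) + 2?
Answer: 196/3 ≈ 65.333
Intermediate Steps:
Z = 1 (Z = -1 + 2 = 1)
D(N) = 24 (D(N) = 8 + 4*4 = 8 + 16 = 24)
M = 4/3 (M = ⅔ + (1*2)/3 = ⅔ + (⅓)*2 = ⅔ + ⅔ = 4/3 ≈ 1.3333)
D(5) + 31*M = 24 + 31*(4/3) = 24 + 124/3 = 196/3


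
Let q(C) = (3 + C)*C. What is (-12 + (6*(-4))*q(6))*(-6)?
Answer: 7848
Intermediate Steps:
q(C) = C*(3 + C)
(-12 + (6*(-4))*q(6))*(-6) = (-12 + (6*(-4))*(6*(3 + 6)))*(-6) = (-12 - 144*9)*(-6) = (-12 - 24*54)*(-6) = (-12 - 1296)*(-6) = -1308*(-6) = 7848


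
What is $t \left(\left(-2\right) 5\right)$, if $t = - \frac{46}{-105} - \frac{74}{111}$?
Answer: $\frac{16}{7} \approx 2.2857$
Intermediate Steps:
$t = - \frac{8}{35}$ ($t = \left(-46\right) \left(- \frac{1}{105}\right) - \frac{2}{3} = \frac{46}{105} - \frac{2}{3} = - \frac{8}{35} \approx -0.22857$)
$t \left(\left(-2\right) 5\right) = - \frac{8 \left(\left(-2\right) 5\right)}{35} = \left(- \frac{8}{35}\right) \left(-10\right) = \frac{16}{7}$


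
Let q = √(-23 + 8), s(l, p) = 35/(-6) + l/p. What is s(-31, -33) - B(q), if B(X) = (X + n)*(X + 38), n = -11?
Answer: 28255/66 - 27*I*√15 ≈ 428.11 - 104.57*I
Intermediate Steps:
s(l, p) = -35/6 + l/p (s(l, p) = 35*(-⅙) + l/p = -35/6 + l/p)
q = I*√15 (q = √(-15) = I*√15 ≈ 3.873*I)
B(X) = (-11 + X)*(38 + X) (B(X) = (X - 11)*(X + 38) = (-11 + X)*(38 + X))
s(-31, -33) - B(q) = (-35/6 - 31/(-33)) - (-418 + (I*√15)² + 27*(I*√15)) = (-35/6 - 31*(-1/33)) - (-418 - 15 + 27*I*√15) = (-35/6 + 31/33) - (-433 + 27*I*√15) = -323/66 + (433 - 27*I*√15) = 28255/66 - 27*I*√15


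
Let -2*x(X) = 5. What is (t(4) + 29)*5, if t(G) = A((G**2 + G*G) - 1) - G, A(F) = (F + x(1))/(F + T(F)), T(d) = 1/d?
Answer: 249335/1924 ≈ 129.59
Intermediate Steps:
x(X) = -5/2 (x(X) = -1/2*5 = -5/2)
A(F) = (-5/2 + F)/(F + 1/F) (A(F) = (F - 5/2)/(F + 1/F) = (-5/2 + F)/(F + 1/F))
t(G) = -G + (-1 + 2*G**2)*(-7 + 4*G**2)/(2*(1 + (-1 + 2*G**2)**2)) (t(G) = ((G**2 + G*G) - 1)*(-5 + 2*((G**2 + G*G) - 1))/(2*(1 + ((G**2 + G*G) - 1)**2)) - G = ((G**2 + G**2) - 1)*(-5 + 2*((G**2 + G**2) - 1))/(2*(1 + ((G**2 + G**2) - 1)**2)) - G = (2*G**2 - 1)*(-5 + 2*(2*G**2 - 1))/(2*(1 + (2*G**2 - 1)**2)) - G = (-1 + 2*G**2)*(-5 + 2*(-1 + 2*G**2))/(2*(1 + (-1 + 2*G**2)**2)) - G = (-1 + 2*G**2)*(-5 + (-2 + 4*G**2))/(2*(1 + (-1 + 2*G**2)**2)) - G = (-1 + 2*G**2)*(-7 + 4*G**2)/(2*(1 + (-1 + 2*G**2)**2)) - G = -G + (-1 + 2*G**2)*(-7 + 4*G**2)/(2*(1 + (-1 + 2*G**2)**2)))
(t(4) + 29)*5 = ((7 - 18*4**2 - 8*4**5 - 4*4 + 8*4**3 + 8*4**4)/(4*(1 - 2*4**2 + 2*4**4)) + 29)*5 = ((7 - 18*16 - 8*1024 - 16 + 8*64 + 8*256)/(4*(1 - 2*16 + 2*256)) + 29)*5 = ((7 - 288 - 8192 - 16 + 512 + 2048)/(4*(1 - 32 + 512)) + 29)*5 = ((1/4)*(-5929)/481 + 29)*5 = ((1/4)*(1/481)*(-5929) + 29)*5 = (-5929/1924 + 29)*5 = (49867/1924)*5 = 249335/1924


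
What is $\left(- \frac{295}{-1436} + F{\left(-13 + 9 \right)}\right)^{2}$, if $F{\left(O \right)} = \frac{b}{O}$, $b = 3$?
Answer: $\frac{152881}{515524} \approx 0.29655$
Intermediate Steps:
$F{\left(O \right)} = \frac{3}{O}$
$\left(- \frac{295}{-1436} + F{\left(-13 + 9 \right)}\right)^{2} = \left(- \frac{295}{-1436} + \frac{3}{-13 + 9}\right)^{2} = \left(\left(-295\right) \left(- \frac{1}{1436}\right) + \frac{3}{-4}\right)^{2} = \left(\frac{295}{1436} + 3 \left(- \frac{1}{4}\right)\right)^{2} = \left(\frac{295}{1436} - \frac{3}{4}\right)^{2} = \left(- \frac{391}{718}\right)^{2} = \frac{152881}{515524}$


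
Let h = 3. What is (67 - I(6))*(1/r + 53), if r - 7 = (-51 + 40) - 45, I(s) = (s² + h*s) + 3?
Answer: 25960/49 ≈ 529.80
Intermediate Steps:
I(s) = 3 + s² + 3*s (I(s) = (s² + 3*s) + 3 = 3 + s² + 3*s)
r = -49 (r = 7 + ((-51 + 40) - 45) = 7 + (-11 - 45) = 7 - 56 = -49)
(67 - I(6))*(1/r + 53) = (67 - (3 + 6² + 3*6))*(1/(-49) + 53) = (67 - (3 + 36 + 18))*(-1/49 + 53) = (67 - 1*57)*(2596/49) = (67 - 57)*(2596/49) = 10*(2596/49) = 25960/49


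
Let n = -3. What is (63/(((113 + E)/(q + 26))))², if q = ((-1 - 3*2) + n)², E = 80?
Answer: 63011844/37249 ≈ 1691.6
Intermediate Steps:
q = 100 (q = ((-1 - 3*2) - 3)² = ((-1 - 6) - 3)² = (-7 - 3)² = (-10)² = 100)
(63/(((113 + E)/(q + 26))))² = (63/(((113 + 80)/(100 + 26))))² = (63/((193/126)))² = (63/((193*(1/126))))² = (63/(193/126))² = (63*(126/193))² = (7938/193)² = 63011844/37249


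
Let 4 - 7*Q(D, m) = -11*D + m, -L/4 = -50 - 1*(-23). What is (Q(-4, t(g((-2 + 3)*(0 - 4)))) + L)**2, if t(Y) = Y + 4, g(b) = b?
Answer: 512656/49 ≈ 10462.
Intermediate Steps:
L = 108 (L = -4*(-50 - 1*(-23)) = -4*(-50 + 23) = -4*(-27) = 108)
t(Y) = 4 + Y
Q(D, m) = 4/7 - m/7 + 11*D/7 (Q(D, m) = 4/7 - (-11*D + m)/7 = 4/7 - (m - 11*D)/7 = 4/7 + (-m/7 + 11*D/7) = 4/7 - m/7 + 11*D/7)
(Q(-4, t(g((-2 + 3)*(0 - 4)))) + L)**2 = ((4/7 - (4 + (-2 + 3)*(0 - 4))/7 + (11/7)*(-4)) + 108)**2 = ((4/7 - (4 + 1*(-4))/7 - 44/7) + 108)**2 = ((4/7 - (4 - 4)/7 - 44/7) + 108)**2 = ((4/7 - 1/7*0 - 44/7) + 108)**2 = ((4/7 + 0 - 44/7) + 108)**2 = (-40/7 + 108)**2 = (716/7)**2 = 512656/49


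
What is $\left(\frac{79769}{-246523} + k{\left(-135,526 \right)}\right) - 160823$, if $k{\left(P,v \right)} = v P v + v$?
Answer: $- \frac{9247461646080}{246523} \approx -3.7512 \cdot 10^{7}$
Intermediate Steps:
$k{\left(P,v \right)} = v + P v^{2}$ ($k{\left(P,v \right)} = P v v + v = P v^{2} + v = v + P v^{2}$)
$\left(\frac{79769}{-246523} + k{\left(-135,526 \right)}\right) - 160823 = \left(\frac{79769}{-246523} + 526 \left(1 - 71010\right)\right) - 160823 = \left(79769 \left(- \frac{1}{246523}\right) + 526 \left(1 - 71010\right)\right) - 160823 = \left(- \frac{79769}{246523} + 526 \left(-71009\right)\right) - 160823 = \left(- \frac{79769}{246523} - 37350734\right) - 160823 = - \frac{9207815077651}{246523} - 160823 = - \frac{9247461646080}{246523}$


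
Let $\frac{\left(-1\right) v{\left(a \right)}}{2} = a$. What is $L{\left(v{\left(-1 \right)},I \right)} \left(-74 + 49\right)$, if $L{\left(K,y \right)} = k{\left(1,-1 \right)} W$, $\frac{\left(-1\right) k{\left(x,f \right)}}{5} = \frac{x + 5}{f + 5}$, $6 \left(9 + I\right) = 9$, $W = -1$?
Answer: $- \frac{375}{2} \approx -187.5$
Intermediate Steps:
$I = - \frac{15}{2}$ ($I = -9 + \frac{1}{6} \cdot 9 = -9 + \frac{3}{2} = - \frac{15}{2} \approx -7.5$)
$v{\left(a \right)} = - 2 a$
$k{\left(x,f \right)} = - \frac{5 \left(5 + x\right)}{5 + f}$ ($k{\left(x,f \right)} = - 5 \frac{x + 5}{f + 5} = - 5 \frac{5 + x}{5 + f} = - \frac{5 \left(5 + x\right)}{5 + f}$)
$L{\left(K,y \right)} = \frac{15}{2}$ ($L{\left(K,y \right)} = \frac{5 \left(-5 - 1\right)}{5 - 1} \left(-1\right) = \frac{5 \left(-5 - 1\right)}{4} \left(-1\right) = 5 \cdot \frac{1}{4} \left(-6\right) \left(-1\right) = \left(- \frac{15}{2}\right) \left(-1\right) = \frac{15}{2}$)
$L{\left(v{\left(-1 \right)},I \right)} \left(-74 + 49\right) = \frac{15 \left(-74 + 49\right)}{2} = \frac{15}{2} \left(-25\right) = - \frac{375}{2}$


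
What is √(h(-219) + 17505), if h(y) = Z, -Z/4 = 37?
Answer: √17357 ≈ 131.75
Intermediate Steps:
Z = -148 (Z = -4*37 = -148)
h(y) = -148
√(h(-219) + 17505) = √(-148 + 17505) = √17357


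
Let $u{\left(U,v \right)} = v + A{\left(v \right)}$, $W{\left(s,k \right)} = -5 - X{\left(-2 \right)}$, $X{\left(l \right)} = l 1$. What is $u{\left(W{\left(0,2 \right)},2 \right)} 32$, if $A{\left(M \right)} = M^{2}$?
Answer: $192$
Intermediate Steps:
$X{\left(l \right)} = l$
$W{\left(s,k \right)} = -3$ ($W{\left(s,k \right)} = -5 - -2 = -5 + 2 = -3$)
$u{\left(U,v \right)} = v + v^{2}$
$u{\left(W{\left(0,2 \right)},2 \right)} 32 = 2 \left(1 + 2\right) 32 = 2 \cdot 3 \cdot 32 = 6 \cdot 32 = 192$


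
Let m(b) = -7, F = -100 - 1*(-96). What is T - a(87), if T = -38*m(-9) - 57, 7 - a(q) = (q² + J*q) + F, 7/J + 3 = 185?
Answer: 202029/26 ≈ 7770.3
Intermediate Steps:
F = -4 (F = -100 + 96 = -4)
J = 1/26 (J = 7/(-3 + 185) = 7/182 = 7*(1/182) = 1/26 ≈ 0.038462)
a(q) = 11 - q² - q/26 (a(q) = 7 - ((q² + q/26) - 4) = 7 - (-4 + q² + q/26) = 7 + (4 - q² - q/26) = 11 - q² - q/26)
T = 209 (T = -38*(-7) - 57 = 266 - 57 = 209)
T - a(87) = 209 - (11 - 1*87² - 1/26*87) = 209 - (11 - 1*7569 - 87/26) = 209 - (11 - 7569 - 87/26) = 209 - 1*(-196595/26) = 209 + 196595/26 = 202029/26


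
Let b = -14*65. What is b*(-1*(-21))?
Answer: -19110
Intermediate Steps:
b = -910
b*(-1*(-21)) = -(-910)*(-21) = -910*21 = -19110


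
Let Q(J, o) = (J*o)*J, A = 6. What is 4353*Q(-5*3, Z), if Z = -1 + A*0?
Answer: -979425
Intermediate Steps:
Z = -1 (Z = -1 + 6*0 = -1 + 0 = -1)
Q(J, o) = o*J**2
4353*Q(-5*3, Z) = 4353*(-(-5*3)**2) = 4353*(-1*(-15)**2) = 4353*(-1*225) = 4353*(-225) = -979425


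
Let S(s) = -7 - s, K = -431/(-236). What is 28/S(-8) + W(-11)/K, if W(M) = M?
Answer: 9472/431 ≈ 21.977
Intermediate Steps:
K = 431/236 (K = -431*(-1/236) = 431/236 ≈ 1.8263)
28/S(-8) + W(-11)/K = 28/(-7 - 1*(-8)) - 11/431/236 = 28/(-7 + 8) - 11*236/431 = 28/1 - 2596/431 = 28*1 - 2596/431 = 28 - 2596/431 = 9472/431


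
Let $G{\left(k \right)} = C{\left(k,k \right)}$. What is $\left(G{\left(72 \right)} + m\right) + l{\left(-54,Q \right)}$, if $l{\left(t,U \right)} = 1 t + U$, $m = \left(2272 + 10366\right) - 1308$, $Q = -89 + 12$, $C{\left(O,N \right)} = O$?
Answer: $11271$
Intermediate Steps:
$G{\left(k \right)} = k$
$Q = -77$
$m = 11330$ ($m = 12638 - 1308 = 11330$)
$l{\left(t,U \right)} = U + t$ ($l{\left(t,U \right)} = t + U = U + t$)
$\left(G{\left(72 \right)} + m\right) + l{\left(-54,Q \right)} = \left(72 + 11330\right) - 131 = 11402 - 131 = 11271$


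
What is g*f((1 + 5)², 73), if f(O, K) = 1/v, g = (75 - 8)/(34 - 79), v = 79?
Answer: -67/3555 ≈ -0.018847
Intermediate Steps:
g = -67/45 (g = 67/(-45) = 67*(-1/45) = -67/45 ≈ -1.4889)
f(O, K) = 1/79
g*f((1 + 5)², 73) = -67/45*1/79 = -67/3555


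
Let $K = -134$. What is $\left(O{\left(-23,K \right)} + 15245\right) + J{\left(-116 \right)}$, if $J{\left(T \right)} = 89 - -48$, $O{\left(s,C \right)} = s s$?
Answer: $15911$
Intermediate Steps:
$O{\left(s,C \right)} = s^{2}$
$J{\left(T \right)} = 137$ ($J{\left(T \right)} = 89 + 48 = 137$)
$\left(O{\left(-23,K \right)} + 15245\right) + J{\left(-116 \right)} = \left(\left(-23\right)^{2} + 15245\right) + 137 = \left(529 + 15245\right) + 137 = 15774 + 137 = 15911$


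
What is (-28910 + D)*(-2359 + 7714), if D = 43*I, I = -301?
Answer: -224122815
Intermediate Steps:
D = -12943 (D = 43*(-301) = -12943)
(-28910 + D)*(-2359 + 7714) = (-28910 - 12943)*(-2359 + 7714) = -41853*5355 = -224122815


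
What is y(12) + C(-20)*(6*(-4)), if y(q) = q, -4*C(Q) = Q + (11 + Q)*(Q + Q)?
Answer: 2052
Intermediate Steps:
C(Q) = -Q/4 - Q*(11 + Q)/2 (C(Q) = -(Q + (11 + Q)*(Q + Q))/4 = -(Q + (11 + Q)*(2*Q))/4 = -(Q + 2*Q*(11 + Q))/4 = -Q/4 - Q*(11 + Q)/2)
y(12) + C(-20)*(6*(-4)) = 12 + (-¼*(-20)*(23 + 2*(-20)))*(6*(-4)) = 12 - ¼*(-20)*(23 - 40)*(-24) = 12 - ¼*(-20)*(-17)*(-24) = 12 - 85*(-24) = 12 + 2040 = 2052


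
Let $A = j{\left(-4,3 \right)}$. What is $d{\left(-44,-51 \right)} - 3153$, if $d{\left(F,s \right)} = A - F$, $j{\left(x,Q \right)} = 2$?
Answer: $-3107$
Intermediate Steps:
$A = 2$
$d{\left(F,s \right)} = 2 - F$
$d{\left(-44,-51 \right)} - 3153 = \left(2 - -44\right) - 3153 = \left(2 + 44\right) - 3153 = 46 - 3153 = -3107$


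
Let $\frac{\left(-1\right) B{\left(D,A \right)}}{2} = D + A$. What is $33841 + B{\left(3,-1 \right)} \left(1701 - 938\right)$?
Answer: $30789$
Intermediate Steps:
$B{\left(D,A \right)} = - 2 A - 2 D$ ($B{\left(D,A \right)} = - 2 \left(D + A\right) = - 2 \left(A + D\right) = - 2 A - 2 D$)
$33841 + B{\left(3,-1 \right)} \left(1701 - 938\right) = 33841 + \left(\left(-2\right) \left(-1\right) - 6\right) \left(1701 - 938\right) = 33841 + \left(2 - 6\right) \left(1701 - 938\right) = 33841 - 3052 = 30789$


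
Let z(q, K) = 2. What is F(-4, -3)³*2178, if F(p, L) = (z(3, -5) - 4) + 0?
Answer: -17424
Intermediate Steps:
F(p, L) = -2 (F(p, L) = (2 - 4) + 0 = -2 + 0 = -2)
F(-4, -3)³*2178 = (-2)³*2178 = -8*2178 = -17424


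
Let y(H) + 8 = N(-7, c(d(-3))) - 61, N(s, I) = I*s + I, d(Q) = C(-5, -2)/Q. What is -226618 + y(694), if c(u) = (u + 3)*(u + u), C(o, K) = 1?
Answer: -680029/3 ≈ -2.2668e+5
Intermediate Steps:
d(Q) = 1/Q
c(u) = 2*u*(3 + u) (c(u) = (3 + u)*(2*u) = 2*u*(3 + u))
N(s, I) = I + I*s
y(H) = -175/3 (y(H) = -8 + ((2*(3 + 1/(-3))/(-3))*(1 - 7) - 61) = -8 + ((2*(-⅓)*(3 - ⅓))*(-6) - 61) = -8 + ((2*(-⅓)*(8/3))*(-6) - 61) = -8 + (-16/9*(-6) - 61) = -8 + (32/3 - 61) = -8 - 151/3 = -175/3)
-226618 + y(694) = -226618 - 175/3 = -680029/3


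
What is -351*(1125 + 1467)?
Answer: -909792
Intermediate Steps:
-351*(1125 + 1467) = -351*2592 = -909792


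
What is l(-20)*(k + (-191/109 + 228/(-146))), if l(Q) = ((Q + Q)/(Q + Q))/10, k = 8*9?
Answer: 109307/15914 ≈ 6.8686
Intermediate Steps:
k = 72
l(Q) = 1/10 (l(Q) = ((2*Q)/((2*Q)))*(1/10) = ((2*Q)*(1/(2*Q)))*(1/10) = 1*(1/10) = 1/10)
l(-20)*(k + (-191/109 + 228/(-146))) = (72 + (-191/109 + 228/(-146)))/10 = (72 + (-191*1/109 + 228*(-1/146)))/10 = (72 + (-191/109 - 114/73))/10 = (72 - 26369/7957)/10 = (1/10)*(546535/7957) = 109307/15914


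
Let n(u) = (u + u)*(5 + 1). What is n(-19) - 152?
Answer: -380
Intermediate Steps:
n(u) = 12*u (n(u) = (2*u)*6 = 12*u)
n(-19) - 152 = 12*(-19) - 152 = -228 - 152 = -380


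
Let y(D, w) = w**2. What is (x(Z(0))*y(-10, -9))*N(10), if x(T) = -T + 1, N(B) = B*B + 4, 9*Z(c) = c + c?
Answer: 8424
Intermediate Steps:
Z(c) = 2*c/9 (Z(c) = (c + c)/9 = (2*c)/9 = 2*c/9)
N(B) = 4 + B**2 (N(B) = B**2 + 4 = 4 + B**2)
x(T) = 1 - T
(x(Z(0))*y(-10, -9))*N(10) = ((1 - 2*0/9)*(-9)**2)*(4 + 10**2) = ((1 - 1*0)*81)*(4 + 100) = ((1 + 0)*81)*104 = (1*81)*104 = 81*104 = 8424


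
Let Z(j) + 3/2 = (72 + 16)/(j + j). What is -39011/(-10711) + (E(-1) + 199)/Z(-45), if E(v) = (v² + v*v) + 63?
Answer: -245793907/2388553 ≈ -102.90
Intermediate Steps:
E(v) = 63 + 2*v² (E(v) = (v² + v²) + 63 = 2*v² + 63 = 63 + 2*v²)
Z(j) = -3/2 + 44/j (Z(j) = -3/2 + (72 + 16)/(j + j) = -3/2 + 88/((2*j)) = -3/2 + 88*(1/(2*j)) = -3/2 + 44/j)
-39011/(-10711) + (E(-1) + 199)/Z(-45) = -39011/(-10711) + ((63 + 2*(-1)²) + 199)/(-3/2 + 44/(-45)) = -39011*(-1/10711) + ((63 + 2*1) + 199)/(-3/2 + 44*(-1/45)) = 39011/10711 + ((63 + 2) + 199)/(-3/2 - 44/45) = 39011/10711 + (65 + 199)/(-223/90) = 39011/10711 + 264*(-90/223) = 39011/10711 - 23760/223 = -245793907/2388553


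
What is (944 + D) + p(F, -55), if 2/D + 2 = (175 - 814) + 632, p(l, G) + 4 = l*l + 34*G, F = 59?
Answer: 22957/9 ≈ 2550.8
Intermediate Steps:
p(l, G) = -4 + l² + 34*G (p(l, G) = -4 + (l*l + 34*G) = -4 + (l² + 34*G) = -4 + l² + 34*G)
D = -2/9 (D = 2/(-2 + ((175 - 814) + 632)) = 2/(-2 + (-639 + 632)) = 2/(-2 - 7) = 2/(-9) = 2*(-⅑) = -2/9 ≈ -0.22222)
(944 + D) + p(F, -55) = (944 - 2/9) + (-4 + 59² + 34*(-55)) = 8494/9 + (-4 + 3481 - 1870) = 8494/9 + 1607 = 22957/9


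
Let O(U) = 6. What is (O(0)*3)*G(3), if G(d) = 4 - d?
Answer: 18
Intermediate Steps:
(O(0)*3)*G(3) = (6*3)*(4 - 1*3) = 18*(4 - 3) = 18*1 = 18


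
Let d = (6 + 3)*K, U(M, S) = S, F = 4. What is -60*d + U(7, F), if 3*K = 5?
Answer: -896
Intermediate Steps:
K = 5/3 (K = (⅓)*5 = 5/3 ≈ 1.6667)
d = 15 (d = (6 + 3)*(5/3) = 9*(5/3) = 15)
-60*d + U(7, F) = -60*15 + 4 = -900 + 4 = -896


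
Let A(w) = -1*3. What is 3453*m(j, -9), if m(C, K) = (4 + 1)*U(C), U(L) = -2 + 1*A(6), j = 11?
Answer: -86325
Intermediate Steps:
A(w) = -3
U(L) = -5 (U(L) = -2 + 1*(-3) = -2 - 3 = -5)
m(C, K) = -25 (m(C, K) = (4 + 1)*(-5) = 5*(-5) = -25)
3453*m(j, -9) = 3453*(-25) = -86325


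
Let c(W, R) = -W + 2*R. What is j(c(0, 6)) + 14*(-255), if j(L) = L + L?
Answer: -3546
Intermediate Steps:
j(L) = 2*L
j(c(0, 6)) + 14*(-255) = 2*(-1*0 + 2*6) + 14*(-255) = 2*(0 + 12) - 3570 = 2*12 - 3570 = 24 - 3570 = -3546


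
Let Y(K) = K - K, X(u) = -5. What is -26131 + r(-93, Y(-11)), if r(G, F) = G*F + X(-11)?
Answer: -26136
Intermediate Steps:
Y(K) = 0
r(G, F) = -5 + F*G (r(G, F) = G*F - 5 = F*G - 5 = -5 + F*G)
-26131 + r(-93, Y(-11)) = -26131 + (-5 + 0*(-93)) = -26131 + (-5 + 0) = -26131 - 5 = -26136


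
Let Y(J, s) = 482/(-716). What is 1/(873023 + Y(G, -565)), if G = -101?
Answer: 358/312541993 ≈ 1.1454e-6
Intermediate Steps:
Y(J, s) = -241/358 (Y(J, s) = 482*(-1/716) = -241/358)
1/(873023 + Y(G, -565)) = 1/(873023 - 241/358) = 1/(312541993/358) = 358/312541993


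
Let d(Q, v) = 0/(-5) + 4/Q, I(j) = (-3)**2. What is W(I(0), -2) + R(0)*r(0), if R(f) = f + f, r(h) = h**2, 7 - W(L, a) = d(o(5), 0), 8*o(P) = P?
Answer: 3/5 ≈ 0.60000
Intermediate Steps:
o(P) = P/8
I(j) = 9
d(Q, v) = 4/Q (d(Q, v) = 0*(-1/5) + 4/Q = 0 + 4/Q = 4/Q)
W(L, a) = 3/5 (W(L, a) = 7 - 4/((1/8)*5) = 7 - 4/5/8 = 7 - 4*8/5 = 7 - 1*32/5 = 7 - 32/5 = 3/5)
R(f) = 2*f
W(I(0), -2) + R(0)*r(0) = 3/5 + (2*0)*0**2 = 3/5 + 0*0 = 3/5 + 0 = 3/5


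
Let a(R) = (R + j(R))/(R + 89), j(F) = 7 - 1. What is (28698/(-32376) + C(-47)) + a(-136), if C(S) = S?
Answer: -11443085/253612 ≈ -45.120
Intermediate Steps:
j(F) = 6
a(R) = (6 + R)/(89 + R) (a(R) = (R + 6)/(R + 89) = (6 + R)/(89 + R))
(28698/(-32376) + C(-47)) + a(-136) = (28698/(-32376) - 47) + (6 - 136)/(89 - 136) = (28698*(-1/32376) - 47) - 130/(-47) = (-4783/5396 - 47) - 1/47*(-130) = -258395/5396 + 130/47 = -11443085/253612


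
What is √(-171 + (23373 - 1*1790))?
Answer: 2*√5353 ≈ 146.33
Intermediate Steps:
√(-171 + (23373 - 1*1790)) = √(-171 + (23373 - 1790)) = √(-171 + 21583) = √21412 = 2*√5353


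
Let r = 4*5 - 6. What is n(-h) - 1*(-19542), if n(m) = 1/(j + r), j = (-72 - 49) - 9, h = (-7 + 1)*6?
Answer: 2266871/116 ≈ 19542.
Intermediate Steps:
h = -36 (h = -6*6 = -36)
j = -130 (j = -121 - 9 = -130)
r = 14 (r = 20 - 6 = 14)
n(m) = -1/116 (n(m) = 1/(-130 + 14) = 1/(-116) = -1/116)
n(-h) - 1*(-19542) = -1/116 - 1*(-19542) = -1/116 + 19542 = 2266871/116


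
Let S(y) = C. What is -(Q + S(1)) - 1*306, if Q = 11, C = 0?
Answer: -317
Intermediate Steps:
S(y) = 0
-(Q + S(1)) - 1*306 = -(11 + 0) - 1*306 = -1*11 - 306 = -11 - 306 = -317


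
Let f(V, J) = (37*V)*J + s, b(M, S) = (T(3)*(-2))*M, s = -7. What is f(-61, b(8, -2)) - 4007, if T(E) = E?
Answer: 104322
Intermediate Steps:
b(M, S) = -6*M (b(M, S) = (3*(-2))*M = -6*M)
f(V, J) = -7 + 37*J*V (f(V, J) = (37*V)*J - 7 = 37*J*V - 7 = -7 + 37*J*V)
f(-61, b(8, -2)) - 4007 = (-7 + 37*(-6*8)*(-61)) - 4007 = (-7 + 37*(-48)*(-61)) - 4007 = (-7 + 108336) - 4007 = 108329 - 4007 = 104322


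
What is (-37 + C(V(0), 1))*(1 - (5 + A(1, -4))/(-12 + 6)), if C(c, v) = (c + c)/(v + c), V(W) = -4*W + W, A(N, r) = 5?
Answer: -296/3 ≈ -98.667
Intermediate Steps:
V(W) = -3*W
C(c, v) = 2*c/(c + v) (C(c, v) = (2*c)/(c + v) = 2*c/(c + v))
(-37 + C(V(0), 1))*(1 - (5 + A(1, -4))/(-12 + 6)) = (-37 + 2*(-3*0)/(-3*0 + 1))*(1 - (5 + 5)/(-12 + 6)) = (-37 + 2*0/(0 + 1))*(1 - 10/(-6)) = (-37 + 2*0/1)*(1 - 10*(-1)/6) = (-37 + 2*0*1)*(1 - 1*(-5/3)) = (-37 + 0)*(1 + 5/3) = -37*8/3 = -296/3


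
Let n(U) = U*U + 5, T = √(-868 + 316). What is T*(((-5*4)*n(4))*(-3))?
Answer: 2520*I*√138 ≈ 29603.0*I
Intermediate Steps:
T = 2*I*√138 (T = √(-552) = 2*I*√138 ≈ 23.495*I)
n(U) = 5 + U² (n(U) = U² + 5 = 5 + U²)
T*(((-5*4)*n(4))*(-3)) = (2*I*√138)*(((-5*4)*(5 + 4²))*(-3)) = (2*I*√138)*(-20*(5 + 16)*(-3)) = (2*I*√138)*(-20*21*(-3)) = (2*I*√138)*(-420*(-3)) = (2*I*√138)*1260 = 2520*I*√138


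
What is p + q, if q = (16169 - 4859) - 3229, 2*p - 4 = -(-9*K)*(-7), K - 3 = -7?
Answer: 8209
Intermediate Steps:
K = -4 (K = 3 - 7 = -4)
p = 128 (p = 2 + (-(-9*(-4))*(-7))/2 = 2 + (-36*(-7))/2 = 2 + (-1*(-252))/2 = 2 + (1/2)*252 = 2 + 126 = 128)
q = 8081 (q = 11310 - 3229 = 8081)
p + q = 128 + 8081 = 8209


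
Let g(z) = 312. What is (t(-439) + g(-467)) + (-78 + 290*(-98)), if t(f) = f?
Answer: -28625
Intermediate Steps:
(t(-439) + g(-467)) + (-78 + 290*(-98)) = (-439 + 312) + (-78 + 290*(-98)) = -127 + (-78 - 28420) = -127 - 28498 = -28625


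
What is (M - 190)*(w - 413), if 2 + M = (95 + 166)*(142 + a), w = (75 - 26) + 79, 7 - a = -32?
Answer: -13408965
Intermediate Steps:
a = 39 (a = 7 - 1*(-32) = 7 + 32 = 39)
w = 128 (w = 49 + 79 = 128)
M = 47239 (M = -2 + (95 + 166)*(142 + 39) = -2 + 261*181 = -2 + 47241 = 47239)
(M - 190)*(w - 413) = (47239 - 190)*(128 - 413) = 47049*(-285) = -13408965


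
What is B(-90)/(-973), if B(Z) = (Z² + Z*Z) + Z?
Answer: -16110/973 ≈ -16.557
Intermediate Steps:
B(Z) = Z + 2*Z² (B(Z) = (Z² + Z²) + Z = 2*Z² + Z = Z + 2*Z²)
B(-90)/(-973) = -90*(1 + 2*(-90))/(-973) = -90*(1 - 180)*(-1/973) = -90*(-179)*(-1/973) = 16110*(-1/973) = -16110/973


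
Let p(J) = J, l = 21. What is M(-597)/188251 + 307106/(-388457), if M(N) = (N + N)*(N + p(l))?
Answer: 209345959402/73127418707 ≈ 2.8628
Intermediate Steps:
M(N) = 2*N*(21 + N) (M(N) = (N + N)*(N + 21) = (2*N)*(21 + N) = 2*N*(21 + N))
M(-597)/188251 + 307106/(-388457) = (2*(-597)*(21 - 597))/188251 + 307106/(-388457) = (2*(-597)*(-576))*(1/188251) + 307106*(-1/388457) = 687744*(1/188251) - 307106/388457 = 687744/188251 - 307106/388457 = 209345959402/73127418707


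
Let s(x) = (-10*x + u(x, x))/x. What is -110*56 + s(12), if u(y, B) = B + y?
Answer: -6168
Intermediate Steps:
s(x) = -8 (s(x) = (-10*x + (x + x))/x = (-10*x + 2*x)/x = (-8*x)/x = -8)
-110*56 + s(12) = -110*56 - 8 = -6160 - 8 = -6168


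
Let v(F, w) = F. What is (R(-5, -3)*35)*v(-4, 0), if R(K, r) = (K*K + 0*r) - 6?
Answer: -2660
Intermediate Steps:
R(K, r) = -6 + K² (R(K, r) = (K² + 0) - 6 = K² - 6 = -6 + K²)
(R(-5, -3)*35)*v(-4, 0) = ((-6 + (-5)²)*35)*(-4) = ((-6 + 25)*35)*(-4) = (19*35)*(-4) = 665*(-4) = -2660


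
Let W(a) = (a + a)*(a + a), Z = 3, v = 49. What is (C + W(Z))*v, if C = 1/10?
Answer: 17689/10 ≈ 1768.9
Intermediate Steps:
C = 1/10 ≈ 0.10000
W(a) = 4*a**2 (W(a) = (2*a)*(2*a) = 4*a**2)
(C + W(Z))*v = (1/10 + 4*3**2)*49 = (1/10 + 4*9)*49 = (1/10 + 36)*49 = (361/10)*49 = 17689/10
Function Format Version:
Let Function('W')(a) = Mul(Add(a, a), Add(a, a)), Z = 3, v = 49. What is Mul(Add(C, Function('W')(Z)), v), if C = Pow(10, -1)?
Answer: Rational(17689, 10) ≈ 1768.9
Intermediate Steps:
C = Rational(1, 10) ≈ 0.10000
Function('W')(a) = Mul(4, Pow(a, 2)) (Function('W')(a) = Mul(Mul(2, a), Mul(2, a)) = Mul(4, Pow(a, 2)))
Mul(Add(C, Function('W')(Z)), v) = Mul(Add(Rational(1, 10), Mul(4, Pow(3, 2))), 49) = Mul(Add(Rational(1, 10), Mul(4, 9)), 49) = Mul(Add(Rational(1, 10), 36), 49) = Mul(Rational(361, 10), 49) = Rational(17689, 10)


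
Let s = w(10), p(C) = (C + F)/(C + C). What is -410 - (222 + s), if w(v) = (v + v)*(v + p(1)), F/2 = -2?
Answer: -802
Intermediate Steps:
F = -4 (F = 2*(-2) = -4)
p(C) = (-4 + C)/(2*C) (p(C) = (C - 4)/(C + C) = (-4 + C)/((2*C)) = (-4 + C)*(1/(2*C)) = (-4 + C)/(2*C))
w(v) = 2*v*(-3/2 + v) (w(v) = (v + v)*(v + (½)*(-4 + 1)/1) = (2*v)*(v + (½)*1*(-3)) = (2*v)*(v - 3/2) = (2*v)*(-3/2 + v) = 2*v*(-3/2 + v))
s = 170 (s = 10*(-3 + 2*10) = 10*(-3 + 20) = 10*17 = 170)
-410 - (222 + s) = -410 - (222 + 170) = -410 - 1*392 = -410 - 392 = -802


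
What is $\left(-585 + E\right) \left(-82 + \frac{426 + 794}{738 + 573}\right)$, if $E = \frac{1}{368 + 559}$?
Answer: $\frac{2505916996}{52839} \approx 47426.0$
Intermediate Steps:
$E = \frac{1}{927} \approx 0.0010787$
$\left(-585 + E\right) \left(-82 + \frac{426 + 794}{738 + 573}\right) = \left(-585 + \frac{1}{927}\right) \left(-82 + \frac{426 + 794}{738 + 573}\right) = - \frac{542294 \left(-82 + \frac{1220}{1311}\right)}{927} = \left(- \frac{542294}{927}\right) \left(- \frac{106282}{1311}\right) = \frac{2505916996}{52839}$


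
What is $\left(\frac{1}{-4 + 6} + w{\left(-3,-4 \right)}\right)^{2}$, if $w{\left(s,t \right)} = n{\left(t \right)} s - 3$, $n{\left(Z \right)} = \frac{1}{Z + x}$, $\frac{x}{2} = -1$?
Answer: $4$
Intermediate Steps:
$x = -2$ ($x = 2 \left(-1\right) = -2$)
$n{\left(Z \right)} = \frac{1}{-2 + Z}$ ($n{\left(Z \right)} = \frac{1}{Z - 2} = \frac{1}{-2 + Z}$)
$w{\left(s,t \right)} = -3 + \frac{s}{-2 + t}$ ($w{\left(s,t \right)} = \frac{s}{-2 + t} - 3 = -3 + \frac{s}{-2 + t}$)
$\left(\frac{1}{-4 + 6} + w{\left(-3,-4 \right)}\right)^{2} = \left(\frac{1}{-4 + 6} + \frac{6 - 3 - -12}{-2 - 4}\right)^{2} = \left(\frac{1}{2} + \frac{6 - 3 + 12}{-6}\right)^{2} = \left(\frac{1}{2} - \frac{5}{2}\right)^{2} = \left(-2\right)^{2} = 4$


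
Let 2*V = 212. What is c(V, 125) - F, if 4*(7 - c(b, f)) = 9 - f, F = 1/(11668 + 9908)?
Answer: 776735/21576 ≈ 36.000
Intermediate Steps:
V = 106 (V = (½)*212 = 106)
F = 1/21576 ≈ 4.6348e-5
c(b, f) = 19/4 + f/4 (c(b, f) = 7 - (9 - f)/4 = 7 + (-9/4 + f/4) = 19/4 + f/4)
c(V, 125) - F = (19/4 + (¼)*125) - 1*1/21576 = (19/4 + 125/4) - 1/21576 = 36 - 1/21576 = 776735/21576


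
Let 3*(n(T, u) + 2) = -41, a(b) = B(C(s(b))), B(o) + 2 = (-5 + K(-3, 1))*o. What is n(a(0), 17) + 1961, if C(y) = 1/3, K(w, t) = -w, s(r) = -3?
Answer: 5836/3 ≈ 1945.3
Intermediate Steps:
C(y) = 1/3 (C(y) = 1*(1/3) = 1/3)
B(o) = -2 - 2*o (B(o) = -2 + (-5 - 1*(-3))*o = -2 + (-5 + 3)*o = -2 - 2*o)
a(b) = -8/3 (a(b) = -2 - 2*1/3 = -2 - 2/3 = -8/3)
n(T, u) = -47/3 (n(T, u) = -2 + (1/3)*(-41) = -2 - 41/3 = -47/3)
n(a(0), 17) + 1961 = -47/3 + 1961 = 5836/3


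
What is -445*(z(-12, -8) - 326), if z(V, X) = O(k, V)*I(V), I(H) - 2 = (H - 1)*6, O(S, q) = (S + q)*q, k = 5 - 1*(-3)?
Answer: 1768430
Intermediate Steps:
k = 8 (k = 5 + 3 = 8)
O(S, q) = q*(S + q)
I(H) = -4 + 6*H (I(H) = 2 + (H - 1)*6 = 2 + (-1 + H)*6 = 2 + (-6 + 6*H) = -4 + 6*H)
z(V, X) = V*(-4 + 6*V)*(8 + V) (z(V, X) = (V*(8 + V))*(-4 + 6*V) = V*(-4 + 6*V)*(8 + V))
-445*(z(-12, -8) - 326) = -445*(2*(-12)*(-2 + 3*(-12))*(8 - 12) - 326) = -445*(2*(-12)*(-2 - 36)*(-4) - 326) = -445*(2*(-12)*(-38)*(-4) - 326) = -445*(-3648 - 326) = -445*(-3974) = 1768430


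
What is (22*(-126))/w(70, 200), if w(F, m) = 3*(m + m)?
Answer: -231/100 ≈ -2.3100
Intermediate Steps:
w(F, m) = 6*m (w(F, m) = 3*(2*m) = 6*m)
(22*(-126))/w(70, 200) = (22*(-126))/((6*200)) = -2772/1200 = -2772*1/1200 = -231/100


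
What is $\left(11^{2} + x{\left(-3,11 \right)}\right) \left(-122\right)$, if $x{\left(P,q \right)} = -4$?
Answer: $-14274$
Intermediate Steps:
$\left(11^{2} + x{\left(-3,11 \right)}\right) \left(-122\right) = \left(11^{2} - 4\right) \left(-122\right) = \left(121 - 4\right) \left(-122\right) = 117 \left(-122\right) = -14274$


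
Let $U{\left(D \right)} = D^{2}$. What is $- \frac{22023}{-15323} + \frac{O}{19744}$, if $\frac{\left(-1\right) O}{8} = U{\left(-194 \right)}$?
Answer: $- \frac{130585916}{9454291} \approx -13.812$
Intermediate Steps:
$O = -301088$ ($O = - 8 \left(-194\right)^{2} = \left(-8\right) 37636 = -301088$)
$- \frac{22023}{-15323} + \frac{O}{19744} = - \frac{22023}{-15323} - \frac{301088}{19744} = \left(-22023\right) \left(- \frac{1}{15323}\right) - \frac{9409}{617} = \frac{22023}{15323} - \frac{9409}{617} = - \frac{130585916}{9454291}$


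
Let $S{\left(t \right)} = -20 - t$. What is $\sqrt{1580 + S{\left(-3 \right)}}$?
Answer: $\sqrt{1563} \approx 39.535$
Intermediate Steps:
$\sqrt{1580 + S{\left(-3 \right)}} = \sqrt{1580 - 17} = \sqrt{1563}$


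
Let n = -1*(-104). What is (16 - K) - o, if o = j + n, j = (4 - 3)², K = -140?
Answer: 51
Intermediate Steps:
j = 1 (j = 1² = 1)
n = 104
o = 105 (o = 1 + 104 = 105)
(16 - K) - o = (16 - 1*(-140)) - 1*105 = (16 + 140) - 105 = 156 - 105 = 51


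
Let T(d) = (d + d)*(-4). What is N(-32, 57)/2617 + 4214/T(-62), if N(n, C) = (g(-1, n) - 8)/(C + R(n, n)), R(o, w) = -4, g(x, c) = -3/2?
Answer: 292240651/34397848 ≈ 8.4959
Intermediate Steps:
g(x, c) = -3/2 (g(x, c) = -3*½ = -3/2)
N(n, C) = -19/(2*(-4 + C)) (N(n, C) = (-3/2 - 8)/(C - 4) = -19/(2*(-4 + C)))
T(d) = -8*d (T(d) = (2*d)*(-4) = -8*d)
N(-32, 57)/2617 + 4214/T(-62) = -19/(-8 + 2*57)/2617 + 4214/((-8*(-62))) = -19/(-8 + 114)*(1/2617) + 4214/496 = -19/106*(1/2617) + 4214*(1/496) = -19*1/106*(1/2617) + 2107/248 = -19/106*1/2617 + 2107/248 = -19/277402 + 2107/248 = 292240651/34397848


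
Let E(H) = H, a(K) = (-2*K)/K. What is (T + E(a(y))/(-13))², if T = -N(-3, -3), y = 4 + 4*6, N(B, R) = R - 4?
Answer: 8649/169 ≈ 51.177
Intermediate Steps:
N(B, R) = -4 + R
y = 28 (y = 4 + 24 = 28)
a(K) = -2
T = 7 (T = -(-4 - 3) = -1*(-7) = 7)
(T + E(a(y))/(-13))² = (7 - 2/(-13))² = (7 - 2*(-1/13))² = (7 + 2/13)² = (93/13)² = 8649/169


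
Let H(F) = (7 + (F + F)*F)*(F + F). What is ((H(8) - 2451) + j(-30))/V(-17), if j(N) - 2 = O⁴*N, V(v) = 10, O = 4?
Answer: -7969/10 ≈ -796.90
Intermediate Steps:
j(N) = 2 + 256*N (j(N) = 2 + 4⁴*N = 2 + 256*N)
H(F) = 2*F*(7 + 2*F²) (H(F) = (7 + (2*F)*F)*(2*F) = (7 + 2*F²)*(2*F) = 2*F*(7 + 2*F²))
((H(8) - 2451) + j(-30))/V(-17) = (((4*8³ + 14*8) - 2451) + (2 + 256*(-30)))/10 = (((4*512 + 112) - 2451) + (2 - 7680))*(⅒) = (((2048 + 112) - 2451) - 7678)*(⅒) = ((2160 - 2451) - 7678)*(⅒) = (-291 - 7678)*(⅒) = -7969*⅒ = -7969/10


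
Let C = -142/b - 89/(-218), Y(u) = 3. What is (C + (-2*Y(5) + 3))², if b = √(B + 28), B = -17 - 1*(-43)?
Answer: 487756043/1283148 + 40115*√6/981 ≈ 480.29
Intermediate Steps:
B = 26 (B = -17 + 43 = 26)
b = 3*√6 (b = √(26 + 28) = √54 = 3*√6 ≈ 7.3485)
C = 89/218 - 71*√6/9 (C = -142*√6/18 - 89/(-218) = -71*√6/9 - 89*(-1/218) = -71*√6/9 + 89/218 = 89/218 - 71*√6/9 ≈ -18.915)
(C + (-2*Y(5) + 3))² = ((89/218 - 71*√6/9) + (-2*3 + 3))² = ((89/218 - 71*√6/9) + (-6 + 3))² = ((89/218 - 71*√6/9) - 3)² = (-565/218 - 71*√6/9)²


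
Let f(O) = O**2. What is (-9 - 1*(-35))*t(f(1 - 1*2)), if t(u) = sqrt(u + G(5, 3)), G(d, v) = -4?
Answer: 26*I*sqrt(3) ≈ 45.033*I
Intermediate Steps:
t(u) = sqrt(-4 + u) (t(u) = sqrt(u - 4) = sqrt(-4 + u))
(-9 - 1*(-35))*t(f(1 - 1*2)) = (-9 - 1*(-35))*sqrt(-4 + (1 - 1*2)**2) = (-9 + 35)*sqrt(-4 + (1 - 2)**2) = 26*sqrt(-4 + (-1)**2) = 26*sqrt(-4 + 1) = 26*sqrt(-3) = 26*(I*sqrt(3)) = 26*I*sqrt(3)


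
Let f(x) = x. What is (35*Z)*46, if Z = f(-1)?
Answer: -1610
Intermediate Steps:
Z = -1
(35*Z)*46 = (35*(-1))*46 = -35*46 = -1610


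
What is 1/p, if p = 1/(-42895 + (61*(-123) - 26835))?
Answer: -77233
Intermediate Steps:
p = -1/77233 (p = 1/(-42895 + (-7503 - 26835)) = 1/(-42895 - 34338) = 1/(-77233) = -1/77233 ≈ -1.2948e-5)
1/p = 1/(-1/77233) = -77233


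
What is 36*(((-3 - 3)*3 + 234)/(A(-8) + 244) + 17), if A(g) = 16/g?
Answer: 77940/121 ≈ 644.13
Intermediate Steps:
36*(((-3 - 3)*3 + 234)/(A(-8) + 244) + 17) = 36*(((-3 - 3)*3 + 234)/(16/(-8) + 244) + 17) = 36*((-6*3 + 234)/(16*(-1/8) + 244) + 17) = 36*((-18 + 234)/(-2 + 244) + 17) = 36*(216/242 + 17) = 36*(216*(1/242) + 17) = 36*(108/121 + 17) = 36*(2165/121) = 77940/121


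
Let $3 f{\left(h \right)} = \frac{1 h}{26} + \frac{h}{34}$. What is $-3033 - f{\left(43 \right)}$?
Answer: $- \frac{670508}{221} \approx -3034.0$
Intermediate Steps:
$f{\left(h \right)} = \frac{5 h}{221}$ ($f{\left(h \right)} = \frac{\frac{1 h}{26} + \frac{h}{34}}{3} = \frac{h \frac{1}{26} + h \frac{1}{34}}{3} = \frac{\frac{h}{26} + \frac{h}{34}}{3} = \frac{\frac{15}{221} h}{3} = \frac{5 h}{221}$)
$-3033 - f{\left(43 \right)} = -3033 - \frac{5}{221} \cdot 43 = -3033 - \frac{215}{221} = - \frac{670508}{221}$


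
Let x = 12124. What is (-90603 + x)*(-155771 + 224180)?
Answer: -5368669911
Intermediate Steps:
(-90603 + x)*(-155771 + 224180) = (-90603 + 12124)*(-155771 + 224180) = -78479*68409 = -5368669911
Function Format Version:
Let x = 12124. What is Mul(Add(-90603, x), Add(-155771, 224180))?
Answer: -5368669911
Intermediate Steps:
Mul(Add(-90603, x), Add(-155771, 224180)) = Mul(Add(-90603, 12124), Add(-155771, 224180)) = Mul(-78479, 68409) = -5368669911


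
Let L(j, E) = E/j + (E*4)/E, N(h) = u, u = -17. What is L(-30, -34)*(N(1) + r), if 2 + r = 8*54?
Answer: 31801/15 ≈ 2120.1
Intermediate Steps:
r = 430 (r = -2 + 8*54 = -2 + 432 = 430)
N(h) = -17
L(j, E) = 4 + E/j (L(j, E) = E/j + (4*E)/E = E/j + 4 = 4 + E/j)
L(-30, -34)*(N(1) + r) = (4 - 34/(-30))*(-17 + 430) = (4 - 34*(-1/30))*413 = (4 + 17/15)*413 = (77/15)*413 = 31801/15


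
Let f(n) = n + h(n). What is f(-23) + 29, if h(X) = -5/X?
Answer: 143/23 ≈ 6.2174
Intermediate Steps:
f(n) = n - 5/n
f(-23) + 29 = (-23 - 5/(-23)) + 29 = (-23 - 5*(-1/23)) + 29 = (-23 + 5/23) + 29 = -524/23 + 29 = 143/23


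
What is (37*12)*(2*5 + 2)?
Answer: 5328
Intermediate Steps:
(37*12)*(2*5 + 2) = 444*(10 + 2) = 444*12 = 5328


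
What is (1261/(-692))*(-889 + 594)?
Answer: 371995/692 ≈ 537.57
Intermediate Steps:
(1261/(-692))*(-889 + 594) = (1261*(-1/692))*(-295) = -1261/692*(-295) = 371995/692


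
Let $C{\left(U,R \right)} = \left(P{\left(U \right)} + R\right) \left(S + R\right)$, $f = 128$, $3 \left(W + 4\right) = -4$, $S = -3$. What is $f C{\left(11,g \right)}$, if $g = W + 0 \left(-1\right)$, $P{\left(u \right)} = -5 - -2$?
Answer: $\frac{80000}{9} \approx 8888.9$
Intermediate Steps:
$P{\left(u \right)} = -3$ ($P{\left(u \right)} = -5 + 2 = -3$)
$W = - \frac{16}{3}$ ($W = -4 + \frac{1}{3} \left(-4\right) = -4 - \frac{4}{3} = - \frac{16}{3} \approx -5.3333$)
$g = - \frac{16}{3}$ ($g = - \frac{16}{3} + 0 \left(-1\right) = - \frac{16}{3} + 0 = - \frac{16}{3} \approx -5.3333$)
$C{\left(U,R \right)} = \left(-3 + R\right)^{2}$ ($C{\left(U,R \right)} = \left(-3 + R\right) \left(-3 + R\right) = \left(-3 + R\right)^{2}$)
$f C{\left(11,g \right)} = 128 \left(9 + \left(- \frac{16}{3}\right)^{2} - -32\right) = 128 \left(9 + \frac{256}{9} + 32\right) = 128 \cdot \frac{625}{9} = \frac{80000}{9}$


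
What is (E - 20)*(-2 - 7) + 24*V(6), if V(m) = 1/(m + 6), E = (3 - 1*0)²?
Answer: 101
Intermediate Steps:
E = 9 (E = (3 + 0)² = 3² = 9)
V(m) = 1/(6 + m)
(E - 20)*(-2 - 7) + 24*V(6) = (9 - 20)*(-2 - 7) + 24/(6 + 6) = -11*(-9) + 24/12 = 99 + 24*(1/12) = 99 + 2 = 101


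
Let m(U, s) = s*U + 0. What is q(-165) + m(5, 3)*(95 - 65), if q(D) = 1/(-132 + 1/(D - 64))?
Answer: 13602821/30229 ≈ 449.99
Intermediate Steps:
m(U, s) = U*s (m(U, s) = U*s + 0 = U*s)
q(D) = 1/(-132 + 1/(-64 + D))
q(-165) + m(5, 3)*(95 - 65) = (64 - 1*(-165))/(-8449 + 132*(-165)) + (5*3)*(95 - 65) = (64 + 165)/(-8449 - 21780) + 15*30 = 229/(-30229) + 450 = -1/30229*229 + 450 = -229/30229 + 450 = 13602821/30229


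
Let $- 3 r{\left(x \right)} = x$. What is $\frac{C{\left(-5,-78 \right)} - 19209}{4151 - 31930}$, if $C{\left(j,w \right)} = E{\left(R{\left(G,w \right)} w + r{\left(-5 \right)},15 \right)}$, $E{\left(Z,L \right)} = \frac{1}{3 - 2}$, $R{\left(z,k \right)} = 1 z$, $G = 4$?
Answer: $\frac{19208}{27779} \approx 0.69146$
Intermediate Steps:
$r{\left(x \right)} = - \frac{x}{3}$
$R{\left(z,k \right)} = z$
$E{\left(Z,L \right)} = 1$ ($E{\left(Z,L \right)} = 1^{-1} = 1$)
$C{\left(j,w \right)} = 1$
$\frac{C{\left(-5,-78 \right)} - 19209}{4151 - 31930} = \frac{1 - 19209}{4151 - 31930} = - \frac{19208}{-27779} = \left(-19208\right) \left(- \frac{1}{27779}\right) = \frac{19208}{27779}$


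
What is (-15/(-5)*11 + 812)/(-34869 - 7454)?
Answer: -845/42323 ≈ -0.019965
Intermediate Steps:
(-15/(-5)*11 + 812)/(-34869 - 7454) = (-15*(-⅕)*11 + 812)/(-42323) = (3*11 + 812)*(-1/42323) = (33 + 812)*(-1/42323) = 845*(-1/42323) = -845/42323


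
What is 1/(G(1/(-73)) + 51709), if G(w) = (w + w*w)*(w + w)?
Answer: 389017/20115680197 ≈ 1.9339e-5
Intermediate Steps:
G(w) = 2*w*(w + w²) (G(w) = (w + w²)*(2*w) = 2*w*(w + w²))
1/(G(1/(-73)) + 51709) = 1/(2*(1/(-73))²*(1 + 1/(-73)) + 51709) = 1/(2*(-1/73)²*(1 - 1/73) + 51709) = 1/(2*(1/5329)*(72/73) + 51709) = 1/(144/389017 + 51709) = 1/(20115680197/389017) = 389017/20115680197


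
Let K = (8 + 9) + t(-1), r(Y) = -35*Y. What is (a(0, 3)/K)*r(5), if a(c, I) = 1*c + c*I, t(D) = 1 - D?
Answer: 0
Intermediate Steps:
a(c, I) = c + I*c
K = 19 (K = (8 + 9) + (1 - 1*(-1)) = 17 + (1 + 1) = 17 + 2 = 19)
(a(0, 3)/K)*r(5) = ((0*(1 + 3))/19)*(-35*5) = ((0*4)*(1/19))*(-175) = (0*(1/19))*(-175) = 0*(-175) = 0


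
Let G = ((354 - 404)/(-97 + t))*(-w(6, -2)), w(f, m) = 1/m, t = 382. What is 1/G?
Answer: -57/5 ≈ -11.400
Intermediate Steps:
G = -5/57 (G = ((354 - 404)/(-97 + 382))*(-1/(-2)) = (-50/285)*(-1*(-½)) = -50*1/285*(½) = -10/57*½ = -5/57 ≈ -0.087719)
1/G = 1/(-5/57) = -57/5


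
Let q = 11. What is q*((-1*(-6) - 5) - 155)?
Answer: -1694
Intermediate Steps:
q*((-1*(-6) - 5) - 155) = 11*((-1*(-6) - 5) - 155) = 11*((6 - 5) - 155) = 11*(1 - 155) = 11*(-154) = -1694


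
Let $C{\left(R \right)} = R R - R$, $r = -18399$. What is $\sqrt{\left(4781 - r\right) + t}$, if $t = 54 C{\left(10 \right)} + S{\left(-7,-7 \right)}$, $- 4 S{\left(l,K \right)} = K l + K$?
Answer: $\frac{\sqrt{112118}}{2} \approx 167.42$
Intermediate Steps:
$S{\left(l,K \right)} = - \frac{K}{4} - \frac{K l}{4}$ ($S{\left(l,K \right)} = - \frac{K l + K}{4} = - \frac{K + K l}{4} = - \frac{K}{4} - \frac{K l}{4}$)
$C{\left(R \right)} = R^{2} - R$
$t = \frac{9699}{2}$ ($t = 54 \cdot 10 \left(-1 + 10\right) - - \frac{7 \left(1 - 7\right)}{4} = 54 \cdot 10 \cdot 9 - \left(- \frac{7}{4}\right) \left(-6\right) = 54 \cdot 90 - \frac{21}{2} = 4860 - \frac{21}{2} = \frac{9699}{2} \approx 4849.5$)
$\sqrt{\left(4781 - r\right) + t} = \sqrt{\left(4781 - -18399\right) + \frac{9699}{2}} = \sqrt{\left(4781 + 18399\right) + \frac{9699}{2}} = \sqrt{23180 + \frac{9699}{2}} = \sqrt{\frac{56059}{2}} = \frac{\sqrt{112118}}{2}$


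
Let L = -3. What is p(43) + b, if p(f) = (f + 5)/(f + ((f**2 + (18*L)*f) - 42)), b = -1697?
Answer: -100129/59 ≈ -1697.1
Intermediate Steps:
p(f) = (5 + f)/(-42 + f**2 - 53*f) (p(f) = (f + 5)/(f + ((f**2 + (18*(-3))*f) - 42)) = (5 + f)/(f + ((f**2 - 54*f) - 42)) = (5 + f)/(f + (-42 + f**2 - 54*f)) = (5 + f)/(-42 + f**2 - 53*f))
p(43) + b = (5 + 43)/(-42 + 43**2 - 53*43) - 1697 = 48/(-42 + 1849 - 2279) - 1697 = 48/(-472) - 1697 = -1/472*48 - 1697 = -6/59 - 1697 = -100129/59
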